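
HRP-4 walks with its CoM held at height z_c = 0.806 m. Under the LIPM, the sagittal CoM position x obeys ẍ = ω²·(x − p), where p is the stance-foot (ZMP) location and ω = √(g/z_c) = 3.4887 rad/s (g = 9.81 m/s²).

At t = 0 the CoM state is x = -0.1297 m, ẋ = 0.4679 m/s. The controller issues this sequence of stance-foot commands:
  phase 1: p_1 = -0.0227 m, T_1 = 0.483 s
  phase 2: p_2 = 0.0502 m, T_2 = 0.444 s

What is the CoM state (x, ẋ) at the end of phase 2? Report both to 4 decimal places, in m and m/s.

phase 1: p=-0.0227, T=0.483, ωT=1.685042, cosh=2.789057, sinh=2.603621; start (x,ẋ)=(-0.129700, 0.467900) → end (x,ẋ)=(0.028065, 0.333092)
phase 2: p=0.0502, T=0.444, ωT=1.548983, cosh=2.459572, sinh=2.247108; start (x,ẋ)=(0.028065, 0.333092) → end (x,ẋ)=(0.210306, 0.645738)

x = 0.2103, ẋ = 0.6457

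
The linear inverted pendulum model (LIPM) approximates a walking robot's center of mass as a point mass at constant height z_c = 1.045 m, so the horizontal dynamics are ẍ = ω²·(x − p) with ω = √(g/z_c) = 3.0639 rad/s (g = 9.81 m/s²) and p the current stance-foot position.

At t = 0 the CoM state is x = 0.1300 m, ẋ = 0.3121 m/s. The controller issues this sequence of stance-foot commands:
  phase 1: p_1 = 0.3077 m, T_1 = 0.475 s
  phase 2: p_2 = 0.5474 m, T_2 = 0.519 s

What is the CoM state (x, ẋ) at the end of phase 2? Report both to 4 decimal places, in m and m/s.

x = -0.8686, ẋ = -4.1479

phase 1: p=0.3077, T=0.475, ωT=1.455352, cosh=2.259656, sinh=2.026338; start (x,ẋ)=(0.130000, 0.312100) → end (x,ẋ)=(0.112569, -0.398011)
phase 2: p=0.5474, T=0.519, ωT=1.590164, cosh=2.554223, sinh=2.350331; start (x,ẋ)=(0.112569, -0.398011) → end (x,ẋ)=(-0.868571, -4.147903)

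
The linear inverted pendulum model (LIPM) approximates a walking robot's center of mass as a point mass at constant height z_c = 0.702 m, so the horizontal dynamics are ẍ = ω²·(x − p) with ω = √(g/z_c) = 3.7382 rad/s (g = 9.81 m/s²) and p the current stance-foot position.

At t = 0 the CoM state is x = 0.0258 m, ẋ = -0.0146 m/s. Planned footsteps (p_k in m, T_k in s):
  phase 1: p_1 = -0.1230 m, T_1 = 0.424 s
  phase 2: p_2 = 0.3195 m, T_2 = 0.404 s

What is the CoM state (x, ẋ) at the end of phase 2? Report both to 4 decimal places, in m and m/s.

phase 1: p=-0.1230, T=0.424, ωT=1.584997, cosh=2.542112, sinh=2.337164; start (x,ẋ)=(0.025800, -0.014600) → end (x,ẋ)=(0.246138, 1.262919)
phase 2: p=0.3195, T=0.404, ωT=1.510233, cosh=2.374322, sinh=2.153463; start (x,ẋ)=(0.246138, 1.262919) → end (x,ẋ)=(0.872845, 2.408007)

x = 0.8728, ẋ = 2.4080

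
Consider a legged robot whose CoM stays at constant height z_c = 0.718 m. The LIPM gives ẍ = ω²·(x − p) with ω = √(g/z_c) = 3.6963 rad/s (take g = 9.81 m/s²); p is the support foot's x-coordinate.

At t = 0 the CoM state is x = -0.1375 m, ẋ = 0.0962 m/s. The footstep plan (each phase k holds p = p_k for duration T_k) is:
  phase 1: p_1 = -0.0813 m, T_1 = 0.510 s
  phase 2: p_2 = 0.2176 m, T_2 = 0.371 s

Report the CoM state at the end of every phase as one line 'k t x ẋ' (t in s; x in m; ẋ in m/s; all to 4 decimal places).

phase 1: p=-0.0813, T=0.510, ωT=1.885113, cosh=3.369455, sinh=3.217643; start (x,ẋ)=(-0.137500, 0.096200) → end (x,ẋ)=(-0.186921, -0.344266)
phase 2: p=0.2176, T=0.371, ωT=1.371327, cosh=2.097174, sinh=1.843404; start (x,ẋ)=(-0.186921, -0.344266) → end (x,ẋ)=(-0.802442, -3.478300)

1 0.5100 -0.1869 -0.3443
2 0.8810 -0.8024 -3.4783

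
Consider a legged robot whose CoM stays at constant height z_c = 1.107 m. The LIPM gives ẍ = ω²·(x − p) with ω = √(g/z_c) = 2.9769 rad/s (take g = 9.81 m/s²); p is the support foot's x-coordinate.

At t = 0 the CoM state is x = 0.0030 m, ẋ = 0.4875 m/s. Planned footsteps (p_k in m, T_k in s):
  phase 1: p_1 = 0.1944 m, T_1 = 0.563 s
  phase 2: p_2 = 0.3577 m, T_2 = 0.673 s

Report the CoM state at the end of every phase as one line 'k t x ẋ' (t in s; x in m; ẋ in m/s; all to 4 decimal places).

1 0.5630 0.0873 -0.1209
2 1.2360 -0.8108 -3.3862

phase 1: p=0.1944, T=0.563, ωT=1.675995, cosh=2.765615, sinh=2.578493; start (x,ẋ)=(0.003000, 0.487500) → end (x,ẋ)=(0.087318, -0.120933)
phase 2: p=0.3577, T=0.673, ωT=2.003454, cosh=3.774744, sinh=3.639876; start (x,ẋ)=(0.087318, -0.120933) → end (x,ẋ)=(-0.810789, -3.386230)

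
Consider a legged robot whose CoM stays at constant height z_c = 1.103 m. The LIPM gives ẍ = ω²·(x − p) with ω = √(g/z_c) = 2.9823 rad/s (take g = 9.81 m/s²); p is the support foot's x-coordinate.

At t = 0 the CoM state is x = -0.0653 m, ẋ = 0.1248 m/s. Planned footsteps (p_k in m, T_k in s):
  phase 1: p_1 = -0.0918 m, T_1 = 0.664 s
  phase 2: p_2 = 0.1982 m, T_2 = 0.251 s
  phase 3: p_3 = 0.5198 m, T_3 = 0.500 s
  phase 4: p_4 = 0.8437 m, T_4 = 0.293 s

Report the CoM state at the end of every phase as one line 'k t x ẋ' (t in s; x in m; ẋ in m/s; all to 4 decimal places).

1 0.6640 0.1547 0.7415
2 0.9150 0.3459 0.8527
3 1.4150 0.7169 0.8966
4 1.7080 0.9628 0.8873

phase 1: p=-0.0918, T=0.664, ωT=1.980247, cosh=3.691284, sinh=3.553249; start (x,ẋ)=(-0.065300, 0.124800) → end (x,ẋ)=(0.154711, 0.741489)
phase 2: p=0.1982, T=0.251, ωT=0.748557, cosh=1.293498, sinh=0.820450; start (x,ẋ)=(0.154711, 0.741489) → end (x,ẋ)=(0.345936, 0.852706)
phase 3: p=0.5198, T=0.500, ωT=1.491150, cosh=2.333657, sinh=2.108544; start (x,ẋ)=(0.345936, 0.852706) → end (x,ẋ)=(0.716941, 0.896613)
phase 4: p=0.8437, T=0.293, ωT=0.873814, cosh=1.406694, sinh=0.989337; start (x,ẋ)=(0.716941, 0.896613) → end (x,ẋ)=(0.962827, 0.887256)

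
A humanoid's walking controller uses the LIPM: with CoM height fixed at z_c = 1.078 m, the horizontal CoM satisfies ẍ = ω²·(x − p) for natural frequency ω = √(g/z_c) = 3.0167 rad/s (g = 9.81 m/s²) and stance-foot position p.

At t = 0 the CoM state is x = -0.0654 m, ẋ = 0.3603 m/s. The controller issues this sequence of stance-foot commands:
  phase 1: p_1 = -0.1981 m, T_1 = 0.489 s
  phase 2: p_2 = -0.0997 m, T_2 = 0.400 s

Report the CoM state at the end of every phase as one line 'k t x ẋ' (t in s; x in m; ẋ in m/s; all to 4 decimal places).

1 0.4890 0.3546 1.6580
2 0.8890 1.5637 5.1040

phase 1: p=-0.1981, T=0.489, ωT=1.475166, cosh=2.300252, sinh=2.071511; start (x,ẋ)=(-0.065400, 0.360300) → end (x,ẋ)=(0.354555, 1.658040)
phase 2: p=-0.0997, T=0.400, ωT=1.206680, cosh=1.820779, sinh=1.521590; start (x,ẋ)=(0.354555, 1.658040) → end (x,ẋ)=(1.563694, 5.104036)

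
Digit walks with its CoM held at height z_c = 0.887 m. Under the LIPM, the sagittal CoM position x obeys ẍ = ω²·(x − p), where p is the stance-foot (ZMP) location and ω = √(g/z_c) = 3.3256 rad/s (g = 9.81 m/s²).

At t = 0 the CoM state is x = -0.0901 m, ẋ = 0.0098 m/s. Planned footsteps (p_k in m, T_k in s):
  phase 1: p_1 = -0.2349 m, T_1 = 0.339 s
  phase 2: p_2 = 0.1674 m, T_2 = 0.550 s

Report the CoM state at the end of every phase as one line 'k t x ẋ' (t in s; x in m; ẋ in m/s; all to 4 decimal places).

1 0.3390 0.0162 0.6821
2 0.8890 0.3066 0.6531

phase 1: p=-0.2349, T=0.339, ωT=1.127378, cosh=1.705716, sinh=1.381835; start (x,ẋ)=(-0.090100, 0.009800) → end (x,ẋ)=(0.016160, 0.682134)
phase 2: p=0.1674, T=0.550, ωT=1.829080, cosh=3.194358, sinh=3.033796; start (x,ẋ)=(0.016160, 0.682134) → end (x,ẋ)=(0.306565, 0.653089)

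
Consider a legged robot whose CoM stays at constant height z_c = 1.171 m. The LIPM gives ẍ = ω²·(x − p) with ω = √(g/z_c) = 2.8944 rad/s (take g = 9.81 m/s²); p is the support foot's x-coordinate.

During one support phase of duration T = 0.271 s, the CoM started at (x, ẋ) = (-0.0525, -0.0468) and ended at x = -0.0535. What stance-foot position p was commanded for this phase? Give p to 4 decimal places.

p = -0.0927

ωT = 2.8944·0.271 = 0.784382; cosh(ωT) = 1.323727, sinh(ωT) = 0.867326
x(T) = p + (x₀−p)·cosh(ωT) + (ẋ₀/ω)·sinh(ωT) ⇒ p·(1 − cosh) = x(T) − x₀·cosh − (ẋ₀/ω)·sinh
numerator   = -0.0535 − (-0.0525)·1.323727 − (-0.0468/2.8944)·0.867326 = 0.030020
denominator = 1 − 1.323727 = -0.323727
p = 0.030020 / -0.323727 = -0.0927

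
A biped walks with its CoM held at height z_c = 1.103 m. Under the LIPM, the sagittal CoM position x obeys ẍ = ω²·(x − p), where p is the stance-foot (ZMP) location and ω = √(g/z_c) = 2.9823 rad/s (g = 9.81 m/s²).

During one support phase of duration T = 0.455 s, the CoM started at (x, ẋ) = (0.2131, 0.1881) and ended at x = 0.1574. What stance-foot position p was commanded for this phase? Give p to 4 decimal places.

p = 0.3719

ωT = 2.9823·0.455 = 1.356947; cosh(ωT) = 2.070880, sinh(ωT) = 1.813434
x(T) = p + (x₀−p)·cosh(ωT) + (ẋ₀/ω)·sinh(ωT) ⇒ p·(1 − cosh) = x(T) − x₀·cosh − (ẋ₀/ω)·sinh
numerator   = 0.1574 − (0.2131)·2.070880 − (0.1881/2.9823)·1.813434 = -0.398282
denominator = 1 − 2.070880 = -1.070880
p = -0.398282 / -1.070880 = 0.3719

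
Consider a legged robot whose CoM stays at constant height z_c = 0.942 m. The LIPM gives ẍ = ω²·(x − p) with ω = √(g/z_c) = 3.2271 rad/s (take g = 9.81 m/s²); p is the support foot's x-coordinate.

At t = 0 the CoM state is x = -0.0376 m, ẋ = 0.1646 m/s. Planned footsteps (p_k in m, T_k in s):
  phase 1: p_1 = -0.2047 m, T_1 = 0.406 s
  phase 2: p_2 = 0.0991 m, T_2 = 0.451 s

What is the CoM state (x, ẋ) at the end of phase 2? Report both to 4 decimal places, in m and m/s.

x = 1.1490, ẋ = 3.5932

phase 1: p=-0.2047, T=0.406, ωT=1.310203, cosh=1.988345, sinh=1.718580; start (x,ẋ)=(-0.037600, 0.164600) → end (x,ẋ)=(0.215210, 1.254023)
phase 2: p=0.0991, T=0.451, ωT=1.455422, cosh=2.259797, sinh=2.026495; start (x,ẋ)=(0.215210, 1.254023) → end (x,ẋ)=(1.148962, 3.593159)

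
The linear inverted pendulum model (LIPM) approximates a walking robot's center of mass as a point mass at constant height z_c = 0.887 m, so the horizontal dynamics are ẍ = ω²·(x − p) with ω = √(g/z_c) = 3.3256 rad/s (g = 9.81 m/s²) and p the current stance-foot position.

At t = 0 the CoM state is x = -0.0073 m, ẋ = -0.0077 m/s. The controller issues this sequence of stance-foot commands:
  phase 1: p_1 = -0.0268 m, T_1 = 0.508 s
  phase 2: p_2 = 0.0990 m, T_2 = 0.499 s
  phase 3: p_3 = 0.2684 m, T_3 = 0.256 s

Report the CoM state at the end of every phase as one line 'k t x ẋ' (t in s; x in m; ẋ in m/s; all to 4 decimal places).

1 0.5080 0.0218 0.1481
2 1.0070 0.0014 -0.2475
3 1.2630 -0.1726 -1.1933

phase 1: p=-0.0268, T=0.508, ωT=1.689405, cosh=2.800443, sinh=2.615813; start (x,ẋ)=(-0.007300, -0.007700) → end (x,ẋ)=(0.021752, 0.148070)
phase 2: p=0.0990, T=0.499, ωT=1.659474, cosh=2.723393, sinh=2.533154; start (x,ẋ)=(0.021752, 0.148070) → end (x,ẋ)=(0.001410, -0.247504)
phase 3: p=0.2684, T=0.256, ωT=0.851354, cosh=1.384826, sinh=0.957990; start (x,ẋ)=(0.001410, -0.247504) → end (x,ẋ)=(-0.172632, -1.193349)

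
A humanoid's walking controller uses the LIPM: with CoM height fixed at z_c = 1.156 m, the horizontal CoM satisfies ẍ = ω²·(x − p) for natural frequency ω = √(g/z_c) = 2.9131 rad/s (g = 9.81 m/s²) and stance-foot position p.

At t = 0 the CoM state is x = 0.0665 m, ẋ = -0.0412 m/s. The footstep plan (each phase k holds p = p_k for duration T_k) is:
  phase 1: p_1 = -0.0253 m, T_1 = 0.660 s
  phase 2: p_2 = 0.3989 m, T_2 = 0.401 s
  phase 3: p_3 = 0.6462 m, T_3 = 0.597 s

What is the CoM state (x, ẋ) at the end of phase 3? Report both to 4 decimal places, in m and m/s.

phase 1: p=-0.0253, T=0.660, ωT=1.922646, cosh=3.492625, sinh=3.346406; start (x,ẋ)=(0.066500, -0.041200) → end (x,ẋ)=(0.247995, 0.751008)
phase 2: p=0.3989, T=0.401, ωT=1.168153, cosh=1.763494, sinh=1.452553; start (x,ẋ)=(0.247995, 0.751008) → end (x,ẋ)=(0.507253, 0.685853)
phase 3: p=0.6462, T=0.597, ωT=1.739121, cosh=2.934005, sinh=2.758331; start (x,ẋ)=(0.507253, 0.685853) → end (x,ẋ)=(0.887944, 0.895819)

x = 0.8879, ẋ = 0.8958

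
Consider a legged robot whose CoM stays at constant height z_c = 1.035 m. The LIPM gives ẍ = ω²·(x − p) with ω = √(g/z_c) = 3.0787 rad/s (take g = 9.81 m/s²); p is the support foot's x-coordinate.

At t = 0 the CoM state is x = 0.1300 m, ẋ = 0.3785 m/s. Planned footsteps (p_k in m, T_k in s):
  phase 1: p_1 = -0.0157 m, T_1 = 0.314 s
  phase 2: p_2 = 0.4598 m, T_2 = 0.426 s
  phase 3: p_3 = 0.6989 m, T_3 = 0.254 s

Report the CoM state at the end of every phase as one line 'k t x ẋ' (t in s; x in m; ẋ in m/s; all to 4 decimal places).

1 0.3140 0.3418 1.0740
2 0.7400 0.8253 1.5126
3 0.9940 1.2905 2.3354

phase 1: p=-0.0157, T=0.314, ωT=0.966712, cosh=1.504808, sinh=1.124477; start (x,ẋ)=(0.130000, 0.378500) → end (x,ẋ)=(0.341795, 1.073972)
phase 2: p=0.4598, T=0.426, ωT=1.311526, cosh=1.990621, sinh=1.721213; start (x,ẋ)=(0.341795, 1.073972) → end (x,ẋ)=(0.825325, 1.512555)
phase 3: p=0.6989, T=0.254, ωT=0.781990, cosh=1.321656, sinh=0.864161; start (x,ẋ)=(0.825325, 1.512555) → end (x,ẋ)=(1.290549, 2.335429)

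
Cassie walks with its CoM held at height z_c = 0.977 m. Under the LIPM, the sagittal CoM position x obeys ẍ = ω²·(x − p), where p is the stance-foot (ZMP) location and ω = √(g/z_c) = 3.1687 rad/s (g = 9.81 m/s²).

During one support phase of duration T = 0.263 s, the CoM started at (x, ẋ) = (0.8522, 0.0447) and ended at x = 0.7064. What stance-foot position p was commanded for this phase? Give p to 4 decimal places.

ωT = 3.1687·0.263 = 0.833368; cosh(ωT) = 1.367819, sinh(ωT) = 0.933236
x(T) = p + (x₀−p)·cosh(ωT) + (ẋ₀/ω)·sinh(ωT) ⇒ p·(1 − cosh) = x(T) − x₀·cosh − (ẋ₀/ω)·sinh
numerator   = 0.7064 − (0.8522)·1.367819 − (0.0447/3.1687)·0.933236 = -0.472421
denominator = 1 − 1.367819 = -0.367819
p = -0.472421 / -0.367819 = 1.2844

p = 1.2844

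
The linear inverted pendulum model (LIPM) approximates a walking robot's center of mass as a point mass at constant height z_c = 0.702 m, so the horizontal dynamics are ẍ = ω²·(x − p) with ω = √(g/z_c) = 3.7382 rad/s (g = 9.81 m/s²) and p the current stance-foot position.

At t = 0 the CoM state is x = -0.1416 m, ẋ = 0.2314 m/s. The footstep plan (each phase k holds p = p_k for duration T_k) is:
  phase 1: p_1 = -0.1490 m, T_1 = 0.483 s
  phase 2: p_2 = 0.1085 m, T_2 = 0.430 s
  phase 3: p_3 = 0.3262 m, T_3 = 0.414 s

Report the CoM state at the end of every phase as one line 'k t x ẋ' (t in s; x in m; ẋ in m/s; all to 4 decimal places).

phase 1: p=-0.1490, T=0.483, ωT=1.805551, cosh=3.123852, sinh=2.959468; start (x,ẋ)=(-0.141600, 0.231400) → end (x,ẋ)=(0.057312, 0.804726)
phase 2: p=0.1085, T=0.430, ωT=1.607426, cosh=2.595177, sinh=2.394774; start (x,ẋ)=(0.057312, 0.804726) → end (x,ẋ)=(0.491183, 1.630163)
phase 3: p=0.3262, T=0.414, ωT=1.547615, cosh=2.456500, sinh=2.243745; start (x,ẋ)=(0.491183, 1.630163) → end (x,ẋ)=(1.709939, 5.388304)

1 0.4830 0.0573 0.8047
2 0.9130 0.4912 1.6302
3 1.3270 1.7099 5.3883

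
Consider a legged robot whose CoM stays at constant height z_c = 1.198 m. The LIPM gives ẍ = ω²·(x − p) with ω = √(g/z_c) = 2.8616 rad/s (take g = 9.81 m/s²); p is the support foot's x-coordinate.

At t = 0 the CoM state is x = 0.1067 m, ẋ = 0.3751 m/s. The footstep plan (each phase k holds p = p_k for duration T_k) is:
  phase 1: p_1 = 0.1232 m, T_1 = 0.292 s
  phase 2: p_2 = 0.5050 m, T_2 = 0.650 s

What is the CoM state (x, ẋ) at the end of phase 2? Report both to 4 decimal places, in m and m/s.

x = 0.0927, ẋ = -0.9812

phase 1: p=0.1232, T=0.292, ωT=0.835587, cosh=1.369894, sinh=0.936274; start (x,ẋ)=(0.106700, 0.375100) → end (x,ẋ)=(0.223324, 0.469640)
phase 2: p=0.5050, T=0.650, ωT=1.860040, cosh=3.289830, sinh=3.134164; start (x,ẋ)=(0.223324, 0.469640) → end (x,ẋ)=(0.092706, -0.981239)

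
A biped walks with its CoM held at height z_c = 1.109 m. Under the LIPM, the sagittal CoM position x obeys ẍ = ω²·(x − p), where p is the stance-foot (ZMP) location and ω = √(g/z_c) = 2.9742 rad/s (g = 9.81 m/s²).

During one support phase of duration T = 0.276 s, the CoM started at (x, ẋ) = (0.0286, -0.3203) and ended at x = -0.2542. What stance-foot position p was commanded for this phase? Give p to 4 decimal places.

p = 0.5454

ωT = 2.9742·0.276 = 0.820879; cosh(ωT) = 1.356271, sinh(ωT) = 0.916226
x(T) = p + (x₀−p)·cosh(ωT) + (ẋ₀/ω)·sinh(ωT) ⇒ p·(1 − cosh) = x(T) − x₀·cosh − (ẋ₀/ω)·sinh
numerator   = -0.2542 − (0.0286)·1.356271 − (-0.3203/2.9742)·0.916226 = -0.194318
denominator = 1 − 1.356271 = -0.356271
p = -0.194318 / -0.356271 = 0.5454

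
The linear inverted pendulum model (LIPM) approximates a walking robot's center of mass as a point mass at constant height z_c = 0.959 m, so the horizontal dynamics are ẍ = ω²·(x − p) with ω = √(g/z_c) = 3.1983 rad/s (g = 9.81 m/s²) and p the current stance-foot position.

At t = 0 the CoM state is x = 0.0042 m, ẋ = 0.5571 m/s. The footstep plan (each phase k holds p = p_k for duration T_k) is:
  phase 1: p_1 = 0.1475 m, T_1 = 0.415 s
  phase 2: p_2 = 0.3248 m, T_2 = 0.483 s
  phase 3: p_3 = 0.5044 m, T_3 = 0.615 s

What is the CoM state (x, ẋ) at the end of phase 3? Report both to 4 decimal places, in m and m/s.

phase 1: p=0.1475, T=0.415, ωT=1.327295, cosh=2.018011, sinh=1.752817; start (x,ẋ)=(0.004200, 0.557100) → end (x,ẋ)=(0.163636, 0.320889)
phase 2: p=0.3248, T=0.483, ωT=1.544779, cosh=2.450147, sinh=2.236788; start (x,ẋ)=(0.163636, 0.320889) → end (x,ẋ)=(0.154343, -0.366731)
phase 3: p=0.5044, T=0.615, ωT=1.966955, cosh=3.644377, sinh=3.504495; start (x,ẋ)=(0.154343, -0.366731) → end (x,ẋ)=(-1.173179, -5.260089)

x = -1.1732, ẋ = -5.2601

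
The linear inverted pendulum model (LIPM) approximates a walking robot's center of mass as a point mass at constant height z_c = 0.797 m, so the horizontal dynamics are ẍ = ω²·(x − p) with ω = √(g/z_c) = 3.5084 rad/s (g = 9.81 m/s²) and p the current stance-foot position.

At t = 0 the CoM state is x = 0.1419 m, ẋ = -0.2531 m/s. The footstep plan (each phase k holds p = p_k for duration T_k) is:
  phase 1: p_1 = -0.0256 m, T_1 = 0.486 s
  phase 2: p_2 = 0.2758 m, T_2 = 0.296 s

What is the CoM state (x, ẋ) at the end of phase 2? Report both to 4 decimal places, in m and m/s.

x = 0.5455, ẋ = 1.2664

phase 1: p=-0.0256, T=0.486, ωT=1.705082, cosh=2.841798, sinh=2.660041; start (x,ẋ)=(0.141900, -0.253100) → end (x,ẋ)=(0.258503, 0.843932)
phase 2: p=0.2758, T=0.296, ωT=1.038486, cosh=1.589464, sinh=1.235474; start (x,ẋ)=(0.258503, 0.843932) → end (x,ẋ)=(0.545495, 1.266425)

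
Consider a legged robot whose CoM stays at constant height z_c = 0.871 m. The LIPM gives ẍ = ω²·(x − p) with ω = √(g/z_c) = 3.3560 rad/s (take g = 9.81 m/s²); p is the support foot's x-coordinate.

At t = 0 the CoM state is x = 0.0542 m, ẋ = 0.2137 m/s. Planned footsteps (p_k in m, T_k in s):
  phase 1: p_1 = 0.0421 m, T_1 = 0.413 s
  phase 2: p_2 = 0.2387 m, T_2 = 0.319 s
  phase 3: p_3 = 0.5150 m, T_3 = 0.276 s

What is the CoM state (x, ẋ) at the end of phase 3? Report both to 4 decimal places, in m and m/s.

phase 1: p=0.0421, T=0.413, ωT=1.386028, cosh=2.124501, sinh=1.874434; start (x,ẋ)=(0.054200, 0.213700) → end (x,ẋ)=(0.187165, 0.530122)
phase 2: p=0.2387, T=0.319, ωT=1.070564, cosh=1.629920, sinh=1.287105; start (x,ẋ)=(0.187165, 0.530122) → end (x,ẋ)=(0.358016, 0.641449)
phase 3: p=0.5150, T=0.276, ωT=0.926256, cosh=1.460536, sinh=1.064502; start (x,ẋ)=(0.358016, 0.641449) → end (x,ẋ)=(0.489183, 0.376038)

x = 0.4892, ẋ = 0.3760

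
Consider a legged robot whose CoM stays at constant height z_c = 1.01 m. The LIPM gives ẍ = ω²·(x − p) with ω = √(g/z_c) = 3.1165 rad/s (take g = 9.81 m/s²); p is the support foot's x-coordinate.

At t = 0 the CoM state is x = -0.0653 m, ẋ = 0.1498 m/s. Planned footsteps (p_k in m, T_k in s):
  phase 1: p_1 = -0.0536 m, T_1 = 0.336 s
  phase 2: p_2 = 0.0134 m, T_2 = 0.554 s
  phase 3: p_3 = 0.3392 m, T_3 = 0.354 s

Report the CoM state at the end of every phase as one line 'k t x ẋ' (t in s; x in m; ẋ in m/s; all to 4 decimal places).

phase 1: p=-0.0536, T=0.336, ωT=1.047144, cosh=1.600220, sinh=1.249281; start (x,ẋ)=(-0.065300, 0.149800) → end (x,ẋ)=(-0.012274, 0.194160)
phase 2: p=0.0134, T=0.554, ωT=1.726541, cosh=2.899538, sinh=2.721639; start (x,ẋ)=(-0.012274, 0.194160) → end (x,ẋ)=(0.108518, 0.345211)
phase 3: p=0.3392, T=0.354, ωT=1.103241, cosh=1.672856, sinh=1.341062; start (x,ẋ)=(0.108518, 0.345211) → end (x,ẋ)=(0.101851, -0.386627)

1 0.3360 -0.0123 0.1942
2 0.8900 0.1085 0.3452
3 1.2440 0.1019 -0.3866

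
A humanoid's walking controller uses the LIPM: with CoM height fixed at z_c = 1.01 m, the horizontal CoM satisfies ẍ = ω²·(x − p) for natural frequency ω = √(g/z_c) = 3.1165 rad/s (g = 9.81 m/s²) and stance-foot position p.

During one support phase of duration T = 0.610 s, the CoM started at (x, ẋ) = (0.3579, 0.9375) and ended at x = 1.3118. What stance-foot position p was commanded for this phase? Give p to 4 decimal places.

p = 0.3704

ωT = 3.1165·0.610 = 1.901065; cosh(ωT) = 3.421214, sinh(ωT) = 3.271805
x(T) = p + (x₀−p)·cosh(ωT) + (ẋ₀/ω)·sinh(ωT) ⇒ p·(1 − cosh) = x(T) − x₀·cosh − (ẋ₀/ω)·sinh
numerator   = 1.3118 − (0.3579)·3.421214 − (0.9375/3.1165)·3.271805 = -0.896871
denominator = 1 − 3.421214 = -2.421214
p = -0.896871 / -2.421214 = 0.3704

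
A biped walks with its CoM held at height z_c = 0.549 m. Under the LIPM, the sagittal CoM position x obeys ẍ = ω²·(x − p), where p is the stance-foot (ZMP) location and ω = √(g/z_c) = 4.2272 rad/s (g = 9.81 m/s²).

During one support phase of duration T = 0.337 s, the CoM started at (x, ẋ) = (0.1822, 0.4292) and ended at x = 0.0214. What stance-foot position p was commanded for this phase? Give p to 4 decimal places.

p = 0.4823

ωT = 4.2272·0.337 = 1.424566; cosh(ωT) = 2.198334, sinh(ωT) = 1.957721
x(T) = p + (x₀−p)·cosh(ωT) + (ẋ₀/ω)·sinh(ωT) ⇒ p·(1 − cosh) = x(T) − x₀·cosh − (ẋ₀/ω)·sinh
numerator   = 0.0214 − (0.1822)·2.198334 − (0.4292/4.2272)·1.957721 = -0.577910
denominator = 1 − 2.198334 = -1.198334
p = -0.577910 / -1.198334 = 0.4823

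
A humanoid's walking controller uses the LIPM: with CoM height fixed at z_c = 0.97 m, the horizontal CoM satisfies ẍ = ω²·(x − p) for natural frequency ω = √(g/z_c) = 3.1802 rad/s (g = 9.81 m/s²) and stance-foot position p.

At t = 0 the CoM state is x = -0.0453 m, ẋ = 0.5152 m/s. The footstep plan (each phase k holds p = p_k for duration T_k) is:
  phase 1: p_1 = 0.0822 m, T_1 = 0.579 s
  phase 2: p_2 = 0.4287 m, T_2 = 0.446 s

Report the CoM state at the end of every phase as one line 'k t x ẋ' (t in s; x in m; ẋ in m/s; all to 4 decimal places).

1 0.5790 0.1680 0.4189
2 1.0250 0.1149 -0.6959

phase 1: p=0.0822, T=0.579, ωT=1.841336, cosh=3.231780, sinh=3.073175; start (x,ẋ)=(-0.045300, 0.515200) → end (x,ẋ)=(0.168010, 0.418916)
phase 2: p=0.4287, T=0.446, ωT=1.418369, cosh=2.186244, sinh=1.944135; start (x,ẋ)=(0.168010, 0.418916) → end (x,ẋ)=(0.114861, -0.695928)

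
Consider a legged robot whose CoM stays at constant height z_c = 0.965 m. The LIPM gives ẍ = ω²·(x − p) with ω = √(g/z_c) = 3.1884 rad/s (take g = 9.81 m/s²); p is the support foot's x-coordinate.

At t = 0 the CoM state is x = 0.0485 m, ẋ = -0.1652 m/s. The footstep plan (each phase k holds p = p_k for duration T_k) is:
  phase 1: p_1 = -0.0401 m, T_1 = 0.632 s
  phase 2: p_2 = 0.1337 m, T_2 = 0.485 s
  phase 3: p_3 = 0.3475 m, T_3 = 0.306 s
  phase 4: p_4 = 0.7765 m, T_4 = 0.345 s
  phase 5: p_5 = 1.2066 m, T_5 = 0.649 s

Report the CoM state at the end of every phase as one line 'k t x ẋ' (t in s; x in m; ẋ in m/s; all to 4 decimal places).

1 0.6320 0.1072 0.4101
2 1.1170 0.3569 0.8171
3 1.4230 0.6535 1.2722
4 1.7680 1.1041 1.5987
5 2.4170 2.7480 5.1579

phase 1: p=-0.0401, T=0.632, ωT=2.015069, cosh=3.817277, sinh=3.683966; start (x,ẋ)=(0.048500, -0.165200) → end (x,ẋ)=(0.107234, 0.410078)
phase 2: p=0.1337, T=0.485, ωT=1.546374, cosh=2.453718, sinh=2.240699; start (x,ẋ)=(0.107234, 0.410078) → end (x,ẋ)=(0.356949, 0.817136)
phase 3: p=0.3475, T=0.306, ωT=0.975650, cosh=1.514920, sinh=1.137972; start (x,ẋ)=(0.356949, 0.817136) → end (x,ẋ)=(0.653458, 1.272178)
phase 4: p=0.7765, T=0.345, ωT=1.099998, cosh=1.668516, sinh=1.335644; start (x,ẋ)=(0.653458, 1.272178) → end (x,ẋ)=(1.104128, 1.598668)
phase 5: p=1.2066, T=0.649, ωT=2.069272, cosh=4.022665, sinh=3.896388; start (x,ẋ)=(1.104128, 1.598668) → end (x,ẋ)=(2.748042, 5.157869)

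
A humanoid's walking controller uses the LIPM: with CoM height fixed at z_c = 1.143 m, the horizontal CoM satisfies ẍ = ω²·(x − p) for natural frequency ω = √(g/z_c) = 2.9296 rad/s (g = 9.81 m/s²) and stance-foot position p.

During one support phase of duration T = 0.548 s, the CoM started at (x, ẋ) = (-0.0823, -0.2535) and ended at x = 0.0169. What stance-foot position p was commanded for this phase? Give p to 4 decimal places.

p = -0.2747

ωT = 2.9296·0.548 = 1.605421; cosh(ωT) = 2.590380, sinh(ωT) = 2.389575
x(T) = p + (x₀−p)·cosh(ωT) + (ẋ₀/ω)·sinh(ωT) ⇒ p·(1 − cosh) = x(T) − x₀·cosh − (ẋ₀/ω)·sinh
numerator   = 0.0169 − (-0.0823)·2.590380 − (-0.2535/2.9296)·2.389575 = 0.436860
denominator = 1 − 2.590380 = -1.590380
p = 0.436860 / -1.590380 = -0.2747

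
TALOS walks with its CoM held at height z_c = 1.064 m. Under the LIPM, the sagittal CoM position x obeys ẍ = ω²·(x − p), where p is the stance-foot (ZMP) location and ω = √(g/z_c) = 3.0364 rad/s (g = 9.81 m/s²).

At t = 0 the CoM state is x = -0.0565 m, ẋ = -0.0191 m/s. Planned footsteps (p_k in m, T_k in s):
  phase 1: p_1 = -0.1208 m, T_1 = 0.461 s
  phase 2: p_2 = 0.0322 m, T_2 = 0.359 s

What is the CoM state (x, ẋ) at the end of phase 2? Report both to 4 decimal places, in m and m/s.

phase 1: p=-0.1208, T=0.461, ωT=1.399780, cosh=2.150480, sinh=1.903829; start (x,ẋ)=(-0.056500, -0.019100) → end (x,ẋ)=(0.005500, 0.330630)
phase 2: p=0.0322, T=0.359, ωT=1.090068, cosh=1.655334, sinh=1.319141; start (x,ẋ)=(0.005500, 0.330630) → end (x,ẋ)=(0.131643, 0.440359)

x = 0.1316, ẋ = 0.4404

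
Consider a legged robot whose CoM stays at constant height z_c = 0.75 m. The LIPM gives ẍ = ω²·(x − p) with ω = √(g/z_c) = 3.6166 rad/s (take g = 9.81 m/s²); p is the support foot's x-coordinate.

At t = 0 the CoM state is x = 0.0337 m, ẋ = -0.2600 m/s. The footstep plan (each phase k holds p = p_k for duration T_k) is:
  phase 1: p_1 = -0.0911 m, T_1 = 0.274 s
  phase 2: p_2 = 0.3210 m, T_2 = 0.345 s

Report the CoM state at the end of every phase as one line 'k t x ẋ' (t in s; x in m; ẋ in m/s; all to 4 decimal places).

phase 1: p=-0.0911, T=0.274, ωT=0.990948, cosh=1.532506, sinh=1.161282; start (x,ẋ)=(0.033700, -0.260000) → end (x,ẋ)=(0.016671, 0.125695)
phase 2: p=0.3210, T=0.345, ωT=1.247727, cosh=1.884788, sinh=1.597631; start (x,ẋ)=(0.016671, 0.125695) → end (x,ẋ)=(-0.197069, -1.521500)

1 0.2740 0.0167 0.1257
2 0.6190 -0.1971 -1.5215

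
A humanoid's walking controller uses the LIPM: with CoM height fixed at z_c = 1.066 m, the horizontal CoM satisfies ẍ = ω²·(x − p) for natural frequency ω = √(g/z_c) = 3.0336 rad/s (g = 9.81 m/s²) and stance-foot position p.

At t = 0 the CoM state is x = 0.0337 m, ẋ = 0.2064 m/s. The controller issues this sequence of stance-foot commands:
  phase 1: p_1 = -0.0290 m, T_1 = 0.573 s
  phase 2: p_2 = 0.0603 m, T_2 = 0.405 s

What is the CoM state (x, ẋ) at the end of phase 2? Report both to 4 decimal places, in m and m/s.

phase 1: p=-0.0290, T=0.573, ωT=1.738253, cosh=2.931613, sinh=2.755785; start (x,ẋ)=(0.033700, 0.206400) → end (x,ẋ)=(0.342310, 1.129254)
phase 2: p=0.0603, T=0.405, ωT=1.228608, cosh=1.854585, sinh=1.561885; start (x,ẋ)=(0.342310, 1.129254) → end (x,ẋ)=(1.164722, 3.430499)

x = 1.1647, ẋ = 3.4305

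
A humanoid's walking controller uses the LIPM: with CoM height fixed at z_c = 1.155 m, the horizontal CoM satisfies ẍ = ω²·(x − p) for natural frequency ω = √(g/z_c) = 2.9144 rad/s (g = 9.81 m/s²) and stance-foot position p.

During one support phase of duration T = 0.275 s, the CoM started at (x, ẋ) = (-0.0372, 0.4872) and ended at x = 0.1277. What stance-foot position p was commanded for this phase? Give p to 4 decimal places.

p = -0.0848

ωT = 2.9144·0.275 = 0.801460; cosh(ωT) = 1.338733, sinh(ωT) = 0.890060
x(T) = p + (x₀−p)·cosh(ωT) + (ẋ₀/ω)·sinh(ωT) ⇒ p·(1 − cosh) = x(T) − x₀·cosh − (ẋ₀/ω)·sinh
numerator   = 0.1277 − (-0.0372)·1.338733 − (0.4872/2.9144)·0.890060 = 0.028710
denominator = 1 − 1.338733 = -0.338733
p = 0.028710 / -0.338733 = -0.0848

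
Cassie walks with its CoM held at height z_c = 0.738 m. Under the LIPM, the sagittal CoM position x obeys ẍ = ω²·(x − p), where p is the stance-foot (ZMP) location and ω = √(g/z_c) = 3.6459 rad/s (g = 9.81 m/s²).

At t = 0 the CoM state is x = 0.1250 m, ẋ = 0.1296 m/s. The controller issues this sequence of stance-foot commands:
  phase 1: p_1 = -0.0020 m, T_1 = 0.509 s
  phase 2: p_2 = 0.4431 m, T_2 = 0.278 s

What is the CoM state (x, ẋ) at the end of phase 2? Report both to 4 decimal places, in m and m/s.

phase 1: p=-0.0020, T=0.509, ωT=1.855763, cosh=3.276456, sinh=3.120122; start (x,ẋ)=(0.125000, 0.129600) → end (x,ẋ)=(0.525020, 1.869337)
phase 2: p=0.4431, T=0.278, ωT=1.013560, cosh=1.559159, sinh=1.196234; start (x,ẋ)=(0.525020, 1.869337) → end (x,ẋ)=(1.184163, 3.271875)

x = 1.1842, ẋ = 3.2719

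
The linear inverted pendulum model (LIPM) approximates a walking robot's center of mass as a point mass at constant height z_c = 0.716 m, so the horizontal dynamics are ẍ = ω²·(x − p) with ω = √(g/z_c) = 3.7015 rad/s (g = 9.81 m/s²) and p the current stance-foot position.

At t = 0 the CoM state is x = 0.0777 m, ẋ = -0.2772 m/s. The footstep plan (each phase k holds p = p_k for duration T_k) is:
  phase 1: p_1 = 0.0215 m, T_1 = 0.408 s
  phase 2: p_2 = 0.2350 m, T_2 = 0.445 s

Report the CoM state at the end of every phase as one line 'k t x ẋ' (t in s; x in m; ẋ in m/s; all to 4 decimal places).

1 0.4080 -0.0063 -0.2102
2 0.8530 -0.5567 -2.7990

phase 1: p=0.0215, T=0.408, ωT=1.510212, cosh=2.374277, sinh=2.153414; start (x,ẋ)=(0.077700, -0.277200) → end (x,ẋ)=(-0.006332, -0.210187)
phase 2: p=0.2350, T=0.445, ωT=1.647167, cosh=2.692423, sinh=2.499829; start (x,ẋ)=(-0.006332, -0.210187) → end (x,ẋ)=(-0.556718, -2.798983)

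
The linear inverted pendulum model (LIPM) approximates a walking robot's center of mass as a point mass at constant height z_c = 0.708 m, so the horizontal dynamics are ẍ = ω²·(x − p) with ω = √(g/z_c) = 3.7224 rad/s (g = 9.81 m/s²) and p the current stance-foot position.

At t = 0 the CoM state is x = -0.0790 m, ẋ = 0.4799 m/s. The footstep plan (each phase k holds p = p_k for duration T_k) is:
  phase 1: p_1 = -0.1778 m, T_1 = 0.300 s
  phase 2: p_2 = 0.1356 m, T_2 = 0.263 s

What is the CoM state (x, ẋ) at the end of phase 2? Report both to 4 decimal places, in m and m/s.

x = 0.5836, ẋ = 2.1197

phase 1: p=-0.1778, T=0.300, ωT=1.116720, cosh=1.691085, sinh=1.363733; start (x,ẋ)=(-0.079000, 0.479900) → end (x,ẋ)=(0.165095, 1.313096)
phase 2: p=0.1356, T=0.263, ωT=0.978991, cosh=1.518730, sinh=1.143040; start (x,ẋ)=(0.165095, 1.313096) → end (x,ẋ)=(0.583608, 2.119733)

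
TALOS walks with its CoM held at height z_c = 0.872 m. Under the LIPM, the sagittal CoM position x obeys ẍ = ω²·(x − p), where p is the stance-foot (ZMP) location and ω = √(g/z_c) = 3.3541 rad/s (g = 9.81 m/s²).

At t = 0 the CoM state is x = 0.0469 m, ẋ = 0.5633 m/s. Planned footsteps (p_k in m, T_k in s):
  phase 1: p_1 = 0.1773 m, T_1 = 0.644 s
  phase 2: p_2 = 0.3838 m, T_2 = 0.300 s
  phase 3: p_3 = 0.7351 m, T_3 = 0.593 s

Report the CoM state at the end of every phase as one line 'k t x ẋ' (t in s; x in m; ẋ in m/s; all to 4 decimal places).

phase 1: p=0.1773, T=0.644, ωT=2.160040, cosh=4.393404, sinh=4.278084; start (x,ẋ)=(0.046900, 0.563300) → end (x,ẋ)=(0.322877, 0.603679)
phase 2: p=0.3838, T=0.300, ωT=1.006230, cosh=1.550432, sinh=1.184837; start (x,ẋ)=(0.322877, 0.603679) → end (x,ẋ)=(0.502594, 0.693853)
phase 3: p=0.7351, T=0.593, ωT=1.988981, cosh=3.722460, sinh=3.585625; start (x,ẋ)=(0.502594, 0.693853) → end (x,ẋ)=(0.611352, -0.213408)

1 0.6440 0.3229 0.6037
2 0.9440 0.5026 0.6939
3 1.5370 0.6114 -0.2134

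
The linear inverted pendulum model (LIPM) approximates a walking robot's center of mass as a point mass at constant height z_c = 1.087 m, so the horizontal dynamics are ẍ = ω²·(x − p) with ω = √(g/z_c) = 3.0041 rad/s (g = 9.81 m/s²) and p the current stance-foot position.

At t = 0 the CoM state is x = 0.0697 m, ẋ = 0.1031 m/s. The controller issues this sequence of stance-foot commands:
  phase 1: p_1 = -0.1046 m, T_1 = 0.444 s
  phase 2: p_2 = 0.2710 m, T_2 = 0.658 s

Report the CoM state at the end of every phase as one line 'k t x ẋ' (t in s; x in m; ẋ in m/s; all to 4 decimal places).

1 0.4440 0.3098 1.1340
2 1.1020 1.7499 4.5836

phase 1: p=-0.1046, T=0.444, ωT=1.333820, cosh=2.029492, sinh=1.766024; start (x,ẋ)=(0.069700, 0.103100) → end (x,ẋ)=(0.309750, 1.133957)
phase 2: p=0.2710, T=0.658, ωT=1.976698, cosh=3.678696, sinh=3.540170; start (x,ẋ)=(0.309750, 1.133957) → end (x,ẋ)=(1.749856, 4.583589)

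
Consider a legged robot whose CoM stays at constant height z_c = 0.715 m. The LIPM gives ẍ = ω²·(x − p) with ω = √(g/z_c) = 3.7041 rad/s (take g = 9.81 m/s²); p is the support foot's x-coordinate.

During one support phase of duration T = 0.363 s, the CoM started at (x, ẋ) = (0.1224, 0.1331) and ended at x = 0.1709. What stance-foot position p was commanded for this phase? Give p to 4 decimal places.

ωT = 3.7041·0.363 = 1.344588; cosh(ωT) = 2.048627, sinh(ωT) = 1.787980
x(T) = p + (x₀−p)·cosh(ωT) + (ẋ₀/ω)·sinh(ωT) ⇒ p·(1 − cosh) = x(T) − x₀·cosh − (ẋ₀/ω)·sinh
numerator   = 0.1709 − (0.1224)·2.048627 − (0.1331/3.7041)·1.787980 = -0.144100
denominator = 1 − 2.048627 = -1.048627
p = -0.144100 / -1.048627 = 0.1374

p = 0.1374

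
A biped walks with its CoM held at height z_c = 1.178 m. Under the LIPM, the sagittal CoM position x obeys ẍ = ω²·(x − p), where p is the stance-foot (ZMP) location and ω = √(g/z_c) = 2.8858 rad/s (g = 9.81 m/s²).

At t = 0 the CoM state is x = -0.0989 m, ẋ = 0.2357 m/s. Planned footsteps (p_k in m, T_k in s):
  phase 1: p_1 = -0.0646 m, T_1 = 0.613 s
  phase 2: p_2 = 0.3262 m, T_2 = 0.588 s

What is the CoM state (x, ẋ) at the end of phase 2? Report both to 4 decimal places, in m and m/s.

x = -0.0196, ẋ = -0.7807

phase 1: p=-0.0646, T=0.613, ωT=1.768995, cosh=3.017731, sinh=2.847227; start (x,ẋ)=(-0.098900, 0.235700) → end (x,ẋ)=(0.064441, 0.429452)
phase 2: p=0.3262, T=0.588, ωT=1.696850, cosh=2.819997, sinh=2.636737; start (x,ẋ)=(0.064441, 0.429452) → end (x,ẋ)=(-0.019571, -0.780692)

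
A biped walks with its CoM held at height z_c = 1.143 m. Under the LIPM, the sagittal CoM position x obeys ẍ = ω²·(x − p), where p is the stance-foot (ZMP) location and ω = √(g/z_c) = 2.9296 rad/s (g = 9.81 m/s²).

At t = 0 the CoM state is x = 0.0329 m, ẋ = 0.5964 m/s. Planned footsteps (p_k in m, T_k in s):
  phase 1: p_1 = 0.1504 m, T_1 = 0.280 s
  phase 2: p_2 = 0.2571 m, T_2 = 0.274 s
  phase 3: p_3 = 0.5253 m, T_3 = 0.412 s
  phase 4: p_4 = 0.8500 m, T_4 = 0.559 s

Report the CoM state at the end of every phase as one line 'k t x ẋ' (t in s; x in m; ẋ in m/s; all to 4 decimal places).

phase 1: p=0.1504, T=0.280, ωT=0.820288, cosh=1.355729, sinh=0.915425; start (x,ẋ)=(0.032900, 0.596400) → end (x,ẋ)=(0.177461, 0.493442)
phase 2: p=0.2571, T=0.274, ωT=0.802710, cosh=1.339847, sinh=0.891734; start (x,ẋ)=(0.177461, 0.493442) → end (x,ẋ)=(0.300594, 0.453087)
phase 3: p=0.5253, T=0.412, ωT=1.206995, cosh=1.821259, sinh=1.522164; start (x,ẋ)=(0.300594, 0.453087) → end (x,ẋ)=(0.351468, -0.176848)
phase 4: p=0.8500, T=0.559, ωT=1.637646, cosh=2.668744, sinh=2.474307; start (x,ẋ)=(0.351468, -0.176848) → end (x,ẋ)=(-0.629818, -4.085685)

1 0.2800 0.1775 0.4934
2 0.5540 0.3006 0.4531
3 0.9660 0.3515 -0.1768
4 1.5250 -0.6298 -4.0857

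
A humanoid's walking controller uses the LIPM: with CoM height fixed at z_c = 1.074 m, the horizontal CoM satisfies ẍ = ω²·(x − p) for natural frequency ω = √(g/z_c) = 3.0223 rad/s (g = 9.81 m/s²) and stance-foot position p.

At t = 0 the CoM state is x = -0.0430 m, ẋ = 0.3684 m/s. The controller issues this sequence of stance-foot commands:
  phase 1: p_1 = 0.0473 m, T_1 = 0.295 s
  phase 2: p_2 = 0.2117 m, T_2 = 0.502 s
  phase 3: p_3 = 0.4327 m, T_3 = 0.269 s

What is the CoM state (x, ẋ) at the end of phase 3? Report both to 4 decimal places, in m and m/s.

x = -0.3266, ẋ = -1.9247

phase 1: p=0.0473, T=0.295, ωT=0.891578, cosh=1.424492, sinh=1.014484; start (x,ẋ)=(-0.043000, 0.368400) → end (x,ẋ)=(0.042328, 0.247916)
phase 2: p=0.2117, T=0.502, ωT=1.517195, cosh=2.389371, sinh=2.170045; start (x,ẋ)=(0.042328, 0.247916) → end (x,ẋ)=(-0.014986, -0.518468)
phase 3: p=0.4327, T=0.269, ωT=0.812999, cosh=1.349092, sinh=0.905566; start (x,ẋ)=(-0.014986, -0.518468) → end (x,ẋ)=(-0.326618, -1.924731)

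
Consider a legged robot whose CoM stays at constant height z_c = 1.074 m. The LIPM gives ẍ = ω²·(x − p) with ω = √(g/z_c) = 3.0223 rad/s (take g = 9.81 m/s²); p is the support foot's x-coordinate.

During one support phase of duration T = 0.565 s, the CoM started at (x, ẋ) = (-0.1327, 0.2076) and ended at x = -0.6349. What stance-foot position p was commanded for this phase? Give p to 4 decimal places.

ωT = 3.0223·0.565 = 1.707599; cosh(ωT) = 2.848503, sinh(ωT) = 2.667202
x(T) = p + (x₀−p)·cosh(ωT) + (ẋ₀/ω)·sinh(ωT) ⇒ p·(1 − cosh) = x(T) − x₀·cosh − (ẋ₀/ω)·sinh
numerator   = -0.6349 − (-0.1327)·2.848503 − (0.2076/3.0223)·2.667202 = -0.440112
denominator = 1 − 2.848503 = -1.848503
p = -0.440112 / -1.848503 = 0.2381

p = 0.2381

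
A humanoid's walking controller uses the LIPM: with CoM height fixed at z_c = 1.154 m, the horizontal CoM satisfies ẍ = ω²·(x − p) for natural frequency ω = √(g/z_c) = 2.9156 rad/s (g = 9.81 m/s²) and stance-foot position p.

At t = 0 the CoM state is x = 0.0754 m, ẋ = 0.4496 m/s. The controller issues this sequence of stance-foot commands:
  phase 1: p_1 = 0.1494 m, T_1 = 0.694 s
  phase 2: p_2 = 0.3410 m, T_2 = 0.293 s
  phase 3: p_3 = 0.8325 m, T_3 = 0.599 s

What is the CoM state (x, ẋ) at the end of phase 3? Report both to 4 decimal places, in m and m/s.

phase 1: p=0.1494, T=0.694, ωT=2.023426, cosh=3.848200, sinh=3.715998; start (x,ẋ)=(0.075400, 0.449600) → end (x,ẋ)=(0.437659, 0.928408)
phase 2: p=0.3410, T=0.293, ωT=0.854271, cosh=1.387627, sinh=0.962033; start (x,ẋ)=(0.437659, 0.928408) → end (x,ẋ)=(0.781464, 1.559402)
phase 3: p=0.8325, T=0.599, ωT=1.746444, cosh=2.954285, sinh=2.779893; start (x,ẋ)=(0.781464, 1.559402) → end (x,ẋ)=(2.168545, 4.193270)

x = 2.1685, ẋ = 4.1933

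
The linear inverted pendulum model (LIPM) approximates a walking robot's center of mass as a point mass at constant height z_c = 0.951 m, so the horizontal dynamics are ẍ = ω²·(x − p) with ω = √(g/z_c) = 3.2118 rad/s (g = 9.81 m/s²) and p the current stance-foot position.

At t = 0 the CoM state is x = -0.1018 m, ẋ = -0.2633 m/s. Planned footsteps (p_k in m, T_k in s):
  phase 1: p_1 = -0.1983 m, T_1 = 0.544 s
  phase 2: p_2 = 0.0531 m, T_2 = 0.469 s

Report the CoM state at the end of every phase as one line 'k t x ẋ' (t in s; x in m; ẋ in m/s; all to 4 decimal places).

phase 1: p=-0.1983, T=0.544, ωT=1.747219, cosh=2.956440, sinh=2.782182; start (x,ẋ)=(-0.101800, -0.263300) → end (x,ẋ)=(-0.141084, 0.083875)
phase 2: p=0.0531, T=0.469, ωT=1.506334, cosh=2.365944, sinh=2.144223; start (x,ẋ)=(-0.141084, 0.083875) → end (x,ẋ)=(-0.350333, -1.138865)

1 0.5440 -0.1411 0.0839
2 1.0130 -0.3503 -1.1389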